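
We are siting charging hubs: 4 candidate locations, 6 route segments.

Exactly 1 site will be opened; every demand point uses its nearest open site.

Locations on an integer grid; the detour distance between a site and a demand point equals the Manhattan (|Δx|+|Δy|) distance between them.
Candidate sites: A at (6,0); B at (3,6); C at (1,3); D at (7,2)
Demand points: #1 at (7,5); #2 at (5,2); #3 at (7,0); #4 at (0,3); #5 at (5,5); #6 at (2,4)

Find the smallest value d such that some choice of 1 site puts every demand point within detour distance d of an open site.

Open {D}.
  Farthest demand point is #4 at detour distance 8 (to D); all others are ≤ 8.
With {A} the worst case is 9.
With {C} the worst case is 9.
No size-1 selection achieves below 8.

8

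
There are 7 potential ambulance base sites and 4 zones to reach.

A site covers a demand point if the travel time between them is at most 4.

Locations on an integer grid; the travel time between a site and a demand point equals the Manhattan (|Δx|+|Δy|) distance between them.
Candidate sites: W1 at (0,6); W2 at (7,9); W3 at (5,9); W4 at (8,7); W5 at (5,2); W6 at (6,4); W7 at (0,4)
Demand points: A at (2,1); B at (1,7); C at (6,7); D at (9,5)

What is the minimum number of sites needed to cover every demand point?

Coverage sets (demand points within 4 of each site):
  W1: {B}
  W2: {C}
  W3: {C}
  W4: {C, D}
  W5: {A}
  W6: {C, D}
  W7: {B}
No 2 sites suffice: every size-2 union leaves at least one demand point uncovered.
But {W1, W4, W5} covers everything, so the minimum is 3.

3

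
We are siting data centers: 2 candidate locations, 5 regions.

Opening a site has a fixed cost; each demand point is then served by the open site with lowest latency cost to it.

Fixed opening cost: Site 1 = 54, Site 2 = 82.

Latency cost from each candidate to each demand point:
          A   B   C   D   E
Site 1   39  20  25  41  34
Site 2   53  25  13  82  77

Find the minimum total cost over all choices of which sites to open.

213

Open {Site 1}: assign each demand point to its cheapest open site.
  A→Site 1 39, B→Site 1 20, C→Site 1 25, D→Site 1 41, E→Site 1 34
  latency cost 159, fixed 54 → total 213.
Compare {Site 1, Site 2}: latency cost 147 + fixed 136 = 283.
Compare {Site 2}: latency cost 250 + fixed 82 = 332.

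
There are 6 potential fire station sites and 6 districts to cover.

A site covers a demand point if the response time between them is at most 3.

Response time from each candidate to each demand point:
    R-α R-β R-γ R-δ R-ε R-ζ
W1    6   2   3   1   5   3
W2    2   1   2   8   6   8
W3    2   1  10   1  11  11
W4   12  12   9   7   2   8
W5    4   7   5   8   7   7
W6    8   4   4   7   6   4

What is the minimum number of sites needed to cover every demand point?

Coverage sets (demand points within 3 of each site):
  W1: {R-β, R-γ, R-δ, R-ζ}
  W2: {R-α, R-β, R-γ}
  W3: {R-α, R-β, R-δ}
  W4: {R-ε}
  W5: {}
  W6: {}
No 2 sites suffice: every size-2 union leaves at least one demand point uncovered.
But {W1, W2, W4} covers everything, so the minimum is 3.

3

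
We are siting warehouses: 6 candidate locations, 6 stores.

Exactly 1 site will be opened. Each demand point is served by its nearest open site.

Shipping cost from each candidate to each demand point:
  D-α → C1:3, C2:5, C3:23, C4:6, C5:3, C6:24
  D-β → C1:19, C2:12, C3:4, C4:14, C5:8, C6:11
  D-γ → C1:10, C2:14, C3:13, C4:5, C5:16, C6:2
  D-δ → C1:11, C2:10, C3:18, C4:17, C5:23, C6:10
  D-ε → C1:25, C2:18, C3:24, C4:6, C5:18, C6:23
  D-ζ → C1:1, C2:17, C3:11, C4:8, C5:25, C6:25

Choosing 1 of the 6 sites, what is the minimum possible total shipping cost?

Open {D-γ}.
  C1→D-γ 10, C2→D-γ 14, C3→D-γ 13, C4→D-γ 5, C5→D-γ 16, C6→D-γ 2  ⇒ total 60.
Compare {D-α}: total 64.
Compare {D-β}: total 68.
No size-1 selection does better; minimum is 60.

60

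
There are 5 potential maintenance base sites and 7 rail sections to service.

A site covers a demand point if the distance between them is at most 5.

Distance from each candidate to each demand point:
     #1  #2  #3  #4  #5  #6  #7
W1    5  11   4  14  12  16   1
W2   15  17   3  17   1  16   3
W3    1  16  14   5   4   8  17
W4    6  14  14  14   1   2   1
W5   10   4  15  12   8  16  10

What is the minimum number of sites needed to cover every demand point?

4

Coverage sets (demand points within 5 of each site):
  W1: {#1, #3, #7}
  W2: {#3, #5, #7}
  W3: {#1, #4, #5}
  W4: {#5, #6, #7}
  W5: {#2}
No 3 sites suffice: every size-3 union leaves at least one demand point uncovered.
But {W1, W3, W4, W5} covers everything, so the minimum is 4.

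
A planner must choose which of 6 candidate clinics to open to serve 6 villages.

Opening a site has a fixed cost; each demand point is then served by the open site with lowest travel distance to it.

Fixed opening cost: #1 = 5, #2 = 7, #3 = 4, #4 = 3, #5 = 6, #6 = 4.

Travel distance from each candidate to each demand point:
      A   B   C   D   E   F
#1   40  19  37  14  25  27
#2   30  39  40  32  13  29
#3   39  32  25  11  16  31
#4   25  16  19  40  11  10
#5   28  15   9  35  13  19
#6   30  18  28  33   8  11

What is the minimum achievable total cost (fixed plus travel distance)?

94

Open {#3, #4, #5}: assign each demand point to its cheapest open site.
  A→#4 25, B→#5 15, C→#5 9, D→#3 11, E→#4 11, F→#4 10
  travel distance 81, fixed 13 → total 94.
Compare {#3, #4, #5, #6}: travel distance 78 + fixed 17 = 95.
Compare {#3, #5, #6}: travel distance 82 + fixed 14 = 96.
Compare {#1, #4, #5}: travel distance 84 + fixed 14 = 98.
All other subsets cost ≥ 95. Minimum total cost: 94.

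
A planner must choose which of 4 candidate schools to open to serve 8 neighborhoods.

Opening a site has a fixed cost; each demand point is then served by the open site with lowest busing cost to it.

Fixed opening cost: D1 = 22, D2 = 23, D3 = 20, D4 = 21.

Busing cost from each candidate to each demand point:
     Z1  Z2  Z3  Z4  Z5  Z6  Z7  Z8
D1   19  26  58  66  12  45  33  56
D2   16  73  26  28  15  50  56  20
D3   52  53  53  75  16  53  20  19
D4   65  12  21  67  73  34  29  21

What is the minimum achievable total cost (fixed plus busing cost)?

219

Open {D2, D4}: assign each demand point to its cheapest open site.
  Z1→D2 16, Z2→D4 12, Z3→D4 21, Z4→D2 28, Z5→D2 15, Z6→D4 34, Z7→D4 29, Z8→D2 20
  busing cost 175, fixed 44 → total 219.
Compare {D2, D3, D4}: busing cost 165 + fixed 64 = 229.
Compare {D1, D2, D4}: busing cost 172 + fixed 66 = 238.
Compare {D1, D2, D3, D4}: busing cost 162 + fixed 86 = 248.
All other subsets cost ≥ 229. Minimum total cost: 219.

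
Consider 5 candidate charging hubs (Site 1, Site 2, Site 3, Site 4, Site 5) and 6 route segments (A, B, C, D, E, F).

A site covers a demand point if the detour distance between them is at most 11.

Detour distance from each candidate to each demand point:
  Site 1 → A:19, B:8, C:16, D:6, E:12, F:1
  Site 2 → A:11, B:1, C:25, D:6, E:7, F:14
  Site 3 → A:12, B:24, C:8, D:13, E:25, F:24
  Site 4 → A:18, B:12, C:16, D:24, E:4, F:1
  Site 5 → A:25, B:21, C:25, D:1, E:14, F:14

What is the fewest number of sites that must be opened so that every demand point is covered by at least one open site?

3

Coverage sets (demand points within 11 of each site):
  Site 1: {B, D, F}
  Site 2: {A, B, D, E}
  Site 3: {C}
  Site 4: {E, F}
  Site 5: {D}
No 2 sites suffice: every size-2 union leaves at least one demand point uncovered.
But {Site 1, Site 2, Site 3} covers everything, so the minimum is 3.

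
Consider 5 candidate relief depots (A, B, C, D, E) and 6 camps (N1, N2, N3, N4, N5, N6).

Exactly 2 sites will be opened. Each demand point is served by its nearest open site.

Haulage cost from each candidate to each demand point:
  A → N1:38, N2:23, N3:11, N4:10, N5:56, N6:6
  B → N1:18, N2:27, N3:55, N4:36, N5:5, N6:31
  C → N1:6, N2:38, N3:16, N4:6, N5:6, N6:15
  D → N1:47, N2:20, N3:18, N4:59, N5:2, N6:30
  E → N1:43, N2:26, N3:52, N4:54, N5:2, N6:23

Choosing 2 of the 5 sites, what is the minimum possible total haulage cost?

Open {A, C}.
  N1→C 6, N2→A 23, N3→A 11, N4→C 6, N5→C 6, N6→A 6  ⇒ total 58.
Compare {C, D}: total 65.
Compare {C, E}: total 71.
No size-2 selection does better; minimum is 58.

58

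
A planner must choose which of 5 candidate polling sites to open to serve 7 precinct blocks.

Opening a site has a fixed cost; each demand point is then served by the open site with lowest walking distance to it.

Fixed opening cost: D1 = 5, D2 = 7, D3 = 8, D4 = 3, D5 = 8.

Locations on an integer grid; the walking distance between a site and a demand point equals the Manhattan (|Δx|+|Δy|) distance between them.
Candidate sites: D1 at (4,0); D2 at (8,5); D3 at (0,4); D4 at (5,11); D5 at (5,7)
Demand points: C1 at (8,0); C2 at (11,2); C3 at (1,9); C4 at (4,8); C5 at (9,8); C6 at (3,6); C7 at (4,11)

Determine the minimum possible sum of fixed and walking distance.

Open {D2, D4}: assign each demand point to its cheapest open site.
  C1→D2 5, C2→D2 6, C3→D4 6, C4→D4 4, C5→D2 4, C6→D2 6, C7→D4 1
  walking distance 32, fixed 10 → total 42.
Compare {D2, D4, D5}: walking distance 27 + fixed 18 = 45.
Compare {D1, D4}: walking distance 38 + fixed 8 = 46.
Compare {D2, D5}: walking distance 31 + fixed 15 = 46.
All other subsets cost ≥ 45. Minimum total cost: 42.

42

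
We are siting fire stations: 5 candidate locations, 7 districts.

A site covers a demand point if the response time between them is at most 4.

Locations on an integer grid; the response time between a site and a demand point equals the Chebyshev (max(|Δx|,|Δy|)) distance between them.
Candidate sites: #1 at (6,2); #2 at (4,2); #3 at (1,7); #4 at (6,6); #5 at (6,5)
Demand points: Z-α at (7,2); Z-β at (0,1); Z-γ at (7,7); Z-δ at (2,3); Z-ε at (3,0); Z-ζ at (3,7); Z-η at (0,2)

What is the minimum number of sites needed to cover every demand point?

2

Coverage sets (demand points within 4 of each site):
  #1: {Z-α, Z-δ, Z-ε}
  #2: {Z-α, Z-β, Z-δ, Z-ε, Z-η}
  #3: {Z-δ, Z-ζ}
  #4: {Z-α, Z-γ, Z-δ, Z-ζ}
  #5: {Z-α, Z-γ, Z-δ, Z-ζ}
No single site covers all 7 demand points.
But {#2, #4} covers everything, so the minimum is 2.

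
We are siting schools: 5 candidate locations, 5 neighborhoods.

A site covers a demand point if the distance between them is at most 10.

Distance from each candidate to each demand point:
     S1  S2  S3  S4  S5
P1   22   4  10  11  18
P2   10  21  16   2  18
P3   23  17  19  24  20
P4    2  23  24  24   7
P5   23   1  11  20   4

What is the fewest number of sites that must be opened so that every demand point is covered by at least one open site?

Coverage sets (demand points within 10 of each site):
  P1: {S2, S3}
  P2: {S1, S4}
  P3: {}
  P4: {S1, S5}
  P5: {S2, S5}
No 2 sites suffice: every size-2 union leaves at least one demand point uncovered.
But {P1, P2, P4} covers everything, so the minimum is 3.

3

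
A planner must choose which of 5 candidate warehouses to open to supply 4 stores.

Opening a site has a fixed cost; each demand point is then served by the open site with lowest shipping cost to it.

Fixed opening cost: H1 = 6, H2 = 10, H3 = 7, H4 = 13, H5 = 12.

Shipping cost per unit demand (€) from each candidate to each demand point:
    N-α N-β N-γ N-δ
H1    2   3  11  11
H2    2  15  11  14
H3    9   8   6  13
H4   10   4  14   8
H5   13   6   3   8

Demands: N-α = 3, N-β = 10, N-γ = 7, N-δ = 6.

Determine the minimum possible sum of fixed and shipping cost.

Open {H1, H5}: assign each demand point to its cheapest open site.
  N-α→H1 3×2=6, N-β→H1 10×3=30, N-γ→H5 7×3=21, N-δ→H5 6×8=48
  shipping cost 105, fixed 18 → total 123.
Compare {H1, H3, H5}: shipping cost 105 + fixed 25 = 130.
Compare {H1, H2, H5}: shipping cost 105 + fixed 28 = 133.
Compare {H1, H4, H5}: shipping cost 105 + fixed 31 = 136.
All other subsets cost ≥ 130. Minimum total cost: 123.

123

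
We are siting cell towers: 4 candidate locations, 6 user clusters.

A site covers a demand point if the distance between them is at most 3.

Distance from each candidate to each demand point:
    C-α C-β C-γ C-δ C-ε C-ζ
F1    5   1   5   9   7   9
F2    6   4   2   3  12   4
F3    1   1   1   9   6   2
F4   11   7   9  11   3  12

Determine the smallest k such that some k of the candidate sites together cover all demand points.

3

Coverage sets (demand points within 3 of each site):
  F1: {C-β}
  F2: {C-γ, C-δ}
  F3: {C-α, C-β, C-γ, C-ζ}
  F4: {C-ε}
No 2 sites suffice: every size-2 union leaves at least one demand point uncovered.
But {F2, F3, F4} covers everything, so the minimum is 3.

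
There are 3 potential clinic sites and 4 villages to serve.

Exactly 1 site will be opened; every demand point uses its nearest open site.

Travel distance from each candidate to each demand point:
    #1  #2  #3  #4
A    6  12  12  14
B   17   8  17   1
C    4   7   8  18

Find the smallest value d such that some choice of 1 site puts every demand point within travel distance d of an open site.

14

Open {A}.
  Farthest demand point is #4 at travel distance 14 (to A); all others are ≤ 14.
With {B} the worst case is 17.
With {C} the worst case is 18.
No size-1 selection achieves below 14.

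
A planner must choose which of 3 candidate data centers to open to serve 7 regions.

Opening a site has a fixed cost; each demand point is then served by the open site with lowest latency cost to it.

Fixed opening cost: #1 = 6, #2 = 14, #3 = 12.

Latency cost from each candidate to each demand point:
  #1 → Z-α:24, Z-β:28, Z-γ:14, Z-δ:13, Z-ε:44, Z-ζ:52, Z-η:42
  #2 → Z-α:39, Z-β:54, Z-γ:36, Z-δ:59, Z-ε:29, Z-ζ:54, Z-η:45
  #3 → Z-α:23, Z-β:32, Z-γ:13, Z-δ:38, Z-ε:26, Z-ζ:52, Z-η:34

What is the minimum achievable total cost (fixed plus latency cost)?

Open {#1, #3}: assign each demand point to its cheapest open site.
  Z-α→#3 23, Z-β→#1 28, Z-γ→#3 13, Z-δ→#1 13, Z-ε→#3 26, Z-ζ→#1 52, Z-η→#3 34
  latency cost 189, fixed 18 → total 207.
Compare {#1, #2, #3}: latency cost 189 + fixed 32 = 221.
Compare {#1, #2}: latency cost 202 + fixed 20 = 222.
Compare {#1}: latency cost 217 + fixed 6 = 223.
All other subsets cost ≥ 221. Minimum total cost: 207.

207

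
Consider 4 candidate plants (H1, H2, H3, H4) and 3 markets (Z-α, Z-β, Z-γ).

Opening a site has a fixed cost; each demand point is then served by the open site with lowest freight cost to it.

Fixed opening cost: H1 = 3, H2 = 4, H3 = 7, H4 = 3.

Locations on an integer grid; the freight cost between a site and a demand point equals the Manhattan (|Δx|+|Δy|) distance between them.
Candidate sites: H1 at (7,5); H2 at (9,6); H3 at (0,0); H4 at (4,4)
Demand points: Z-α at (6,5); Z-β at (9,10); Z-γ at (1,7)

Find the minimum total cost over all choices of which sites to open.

19

Open {H1}: assign each demand point to its cheapest open site.
  Z-α→H1 1, Z-β→H1 7, Z-γ→H1 8
  freight cost 16, fixed 3 → total 19.
Compare {H1, H2}: freight cost 13 + fixed 7 = 20.
Compare {H1, H4}: freight cost 14 + fixed 6 = 20.
Compare {H2, H4}: freight cost 13 + fixed 7 = 20.
All other subsets cost ≥ 20. Minimum total cost: 19.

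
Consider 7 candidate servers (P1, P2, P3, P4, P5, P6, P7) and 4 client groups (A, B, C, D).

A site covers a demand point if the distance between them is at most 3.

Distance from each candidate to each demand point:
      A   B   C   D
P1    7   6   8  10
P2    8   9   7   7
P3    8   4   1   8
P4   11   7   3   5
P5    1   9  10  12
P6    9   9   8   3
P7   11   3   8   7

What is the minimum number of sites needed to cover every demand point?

Coverage sets (demand points within 3 of each site):
  P1: {}
  P2: {}
  P3: {C}
  P4: {C}
  P5: {A}
  P6: {D}
  P7: {B}
No 3 sites suffice: every size-3 union leaves at least one demand point uncovered.
But {P3, P5, P6, P7} covers everything, so the minimum is 4.

4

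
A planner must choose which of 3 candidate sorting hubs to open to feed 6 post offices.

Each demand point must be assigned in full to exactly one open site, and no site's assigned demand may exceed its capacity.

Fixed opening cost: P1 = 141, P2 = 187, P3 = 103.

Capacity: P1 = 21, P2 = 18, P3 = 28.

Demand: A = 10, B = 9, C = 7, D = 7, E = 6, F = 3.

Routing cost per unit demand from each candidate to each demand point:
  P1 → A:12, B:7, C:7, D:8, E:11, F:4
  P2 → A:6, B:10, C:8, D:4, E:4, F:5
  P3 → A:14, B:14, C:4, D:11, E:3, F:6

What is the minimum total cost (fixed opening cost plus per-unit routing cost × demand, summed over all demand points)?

561

Open {P1, P3}; cheapest assignment that respects the capacities:
  P1 (cap 21, load 19): B, D, F — cost 9×7 + 7×8 + 3×4 = 131
  P3 (cap 28, load 23): A, C, E — cost 10×14 + 7×4 + 6×3 = 186
  Shipping 317, fixed 244 → total 561.
  Any other capacity-feasible assignment to {P1, P3} ships for at least 317.
Compare {P2, P3}: its best feasible assignment gives total 568.
Compare {P1, P2, P3}: its best feasible assignment gives total 640.
Every other set of open sites that can feasibly serve all demand totals ≥ 568 even under its best assignment. Minimum: 561.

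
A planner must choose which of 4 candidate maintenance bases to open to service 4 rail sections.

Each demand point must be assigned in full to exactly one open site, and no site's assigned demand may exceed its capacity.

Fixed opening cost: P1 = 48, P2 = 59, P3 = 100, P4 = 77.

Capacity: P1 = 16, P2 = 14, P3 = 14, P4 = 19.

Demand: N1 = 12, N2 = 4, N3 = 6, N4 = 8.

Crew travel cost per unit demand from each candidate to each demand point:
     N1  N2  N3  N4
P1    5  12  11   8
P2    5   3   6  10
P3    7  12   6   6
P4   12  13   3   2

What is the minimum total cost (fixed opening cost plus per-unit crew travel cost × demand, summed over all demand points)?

Open {P1, P4}; cheapest assignment that respects the capacities:
  P1 (cap 16, load 16): N1, N2 — cost 12×5 + 4×12 = 108
  P4 (cap 19, load 14): N3, N4 — cost 6×3 + 8×2 = 34
  Shipping 142, fixed 125 → total 267.
  Any other capacity-feasible assignment to {P1, P4} ships for at least 142.
Compare {P2, P4}: its best feasible assignment gives total 282.
Compare {P1, P2, P4}: its best feasible assignment gives total 290.
Every other set of open sites that can feasibly serve all demand totals ≥ 282 even under its best assignment. Minimum: 267.

267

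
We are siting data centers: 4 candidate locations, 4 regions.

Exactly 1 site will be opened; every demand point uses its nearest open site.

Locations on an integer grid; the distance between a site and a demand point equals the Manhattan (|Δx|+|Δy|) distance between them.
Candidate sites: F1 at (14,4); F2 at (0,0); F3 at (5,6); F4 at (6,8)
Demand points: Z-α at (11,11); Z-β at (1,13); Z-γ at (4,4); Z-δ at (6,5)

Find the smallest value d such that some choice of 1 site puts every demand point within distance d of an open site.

10

Open {F4}.
  Farthest demand point is Z-β at distance 10 (to F4); all others are ≤ 10.
With {F3} the worst case is 11.
With {F1} the worst case is 22.
No size-1 selection achieves below 10.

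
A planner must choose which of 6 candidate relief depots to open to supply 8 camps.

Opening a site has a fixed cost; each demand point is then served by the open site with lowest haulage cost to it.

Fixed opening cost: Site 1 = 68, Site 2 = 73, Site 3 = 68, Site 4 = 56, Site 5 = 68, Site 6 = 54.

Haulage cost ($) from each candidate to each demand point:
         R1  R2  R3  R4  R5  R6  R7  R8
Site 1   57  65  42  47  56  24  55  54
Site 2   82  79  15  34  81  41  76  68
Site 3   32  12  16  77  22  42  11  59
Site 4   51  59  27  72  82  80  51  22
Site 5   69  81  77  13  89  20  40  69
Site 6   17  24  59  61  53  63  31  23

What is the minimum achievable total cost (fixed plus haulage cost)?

321

Open {Site 3, Site 5}: assign each demand point to its cheapest open site.
  R1→Site 3 32, R2→Site 3 12, R3→Site 3 16, R4→Site 5 13, R5→Site 3 22, R6→Site 5 20, R7→Site 3 11, R8→Site 3 59
  haulage cost 185, fixed 136 → total 321.
Compare {Site 3, Site 5, Site 6}: haulage cost 134 + fixed 190 = 324.
Compare {Site 3, Site 6}: haulage cost 204 + fixed 122 = 326.
Compare {Site 3}: haulage cost 271 + fixed 68 = 339.
All other subsets cost ≥ 324. Minimum total cost: 321.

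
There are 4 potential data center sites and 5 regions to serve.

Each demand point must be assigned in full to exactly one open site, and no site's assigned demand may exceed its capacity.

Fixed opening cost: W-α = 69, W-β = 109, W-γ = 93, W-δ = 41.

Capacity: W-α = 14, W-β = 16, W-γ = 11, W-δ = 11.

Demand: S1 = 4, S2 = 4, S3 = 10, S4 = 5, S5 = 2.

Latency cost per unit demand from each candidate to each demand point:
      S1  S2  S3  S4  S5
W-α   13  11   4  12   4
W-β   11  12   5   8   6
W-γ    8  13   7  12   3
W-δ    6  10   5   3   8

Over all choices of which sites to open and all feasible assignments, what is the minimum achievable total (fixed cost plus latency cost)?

Open {W-α, W-δ}; cheapest assignment that respects the capacities:
  W-α (cap 14, load 14): S2, S3 — cost 4×11 + 10×4 = 84
  W-δ (cap 11, load 11): S1, S4, S5 — cost 4×6 + 5×3 + 2×8 = 55
  Shipping 139, fixed 110 → total 249.
  Any other capacity-feasible assignment to {W-α, W-δ} ships for at least 139.
Compare {W-β, W-δ}: its best feasible assignment gives total 299.
Compare {W-α, W-γ, W-δ}: its best feasible assignment gives total 332.
Every other set of open sites that can feasibly serve all demand totals ≥ 299 even under its best assignment. Minimum: 249.

249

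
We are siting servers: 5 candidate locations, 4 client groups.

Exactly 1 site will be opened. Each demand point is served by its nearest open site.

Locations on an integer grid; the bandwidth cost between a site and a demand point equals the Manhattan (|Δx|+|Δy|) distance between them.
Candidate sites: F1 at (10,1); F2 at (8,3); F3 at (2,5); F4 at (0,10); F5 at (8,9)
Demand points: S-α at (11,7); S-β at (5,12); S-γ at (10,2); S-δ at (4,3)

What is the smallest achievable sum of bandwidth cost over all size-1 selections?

Open {F2}.
  S-α→F2 7, S-β→F2 12, S-γ→F2 3, S-δ→F2 4  ⇒ total 26.
Compare {F5}: total 30.
Compare {F1}: total 32.
No size-1 selection does better; minimum is 26.

26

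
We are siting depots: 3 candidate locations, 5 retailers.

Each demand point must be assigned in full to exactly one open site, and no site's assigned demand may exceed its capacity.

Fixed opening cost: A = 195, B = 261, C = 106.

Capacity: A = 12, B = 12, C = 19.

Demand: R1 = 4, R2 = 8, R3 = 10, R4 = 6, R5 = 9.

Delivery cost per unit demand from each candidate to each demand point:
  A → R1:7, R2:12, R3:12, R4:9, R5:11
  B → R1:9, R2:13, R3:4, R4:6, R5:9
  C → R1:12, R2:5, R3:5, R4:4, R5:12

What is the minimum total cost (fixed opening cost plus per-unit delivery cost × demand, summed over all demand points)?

813

Open {A, B, C}; cheapest assignment that respects the capacities:
  A (cap 12, load 9): R5 — cost 9×11 = 99
  B (cap 12, load 10): R3 — cost 10×4 = 40
  C (cap 19, load 18): R1, R2, R4 — cost 4×12 + 8×5 + 6×4 = 112
  Shipping 251, fixed 562 → total 813.
  Any other capacity-feasible assignment to {A, B, C} ships for at least 251.
Total demand is 37 and no other set of sites has combined capacity ≥ 37, so {A, B, C} is the only feasible choice of open sites. Minimum: 813.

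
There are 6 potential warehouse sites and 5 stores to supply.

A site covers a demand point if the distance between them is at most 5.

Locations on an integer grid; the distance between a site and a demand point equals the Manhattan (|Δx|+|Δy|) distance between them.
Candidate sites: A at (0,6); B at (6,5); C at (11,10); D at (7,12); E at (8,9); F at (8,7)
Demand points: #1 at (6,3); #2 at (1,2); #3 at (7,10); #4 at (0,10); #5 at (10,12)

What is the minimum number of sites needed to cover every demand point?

3

Coverage sets (demand points within 5 of each site):
  A: {#2, #4}
  B: {#1}
  C: {#3, #5}
  D: {#3, #5}
  E: {#3, #5}
  F: {#3}
No 2 sites suffice: every size-2 union leaves at least one demand point uncovered.
But {A, B, C} covers everything, so the minimum is 3.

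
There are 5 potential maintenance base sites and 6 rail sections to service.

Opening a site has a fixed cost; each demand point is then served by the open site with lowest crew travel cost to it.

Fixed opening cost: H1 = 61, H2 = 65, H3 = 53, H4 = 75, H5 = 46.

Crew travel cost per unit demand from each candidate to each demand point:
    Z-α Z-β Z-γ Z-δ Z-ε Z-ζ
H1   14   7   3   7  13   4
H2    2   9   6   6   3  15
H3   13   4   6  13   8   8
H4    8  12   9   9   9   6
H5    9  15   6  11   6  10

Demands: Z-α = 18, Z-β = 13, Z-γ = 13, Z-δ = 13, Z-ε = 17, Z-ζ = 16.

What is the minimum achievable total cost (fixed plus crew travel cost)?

Open {H1, H2}: assign each demand point to its cheapest open site.
  Z-α→H2 18×2=36, Z-β→H1 13×7=91, Z-γ→H1 13×3=39, Z-δ→H2 13×6=78, Z-ε→H2 17×3=51, Z-ζ→H1 16×4=64
  crew travel cost 359, fixed 126 → total 485.
Compare {H1, H2, H3}: crew travel cost 320 + fixed 179 = 499.
Compare {H1, H2, H5}: crew travel cost 359 + fixed 172 = 531.
Compare {H2, H3}: crew travel cost 423 + fixed 118 = 541.
All other subsets cost ≥ 499. Minimum total cost: 485.

485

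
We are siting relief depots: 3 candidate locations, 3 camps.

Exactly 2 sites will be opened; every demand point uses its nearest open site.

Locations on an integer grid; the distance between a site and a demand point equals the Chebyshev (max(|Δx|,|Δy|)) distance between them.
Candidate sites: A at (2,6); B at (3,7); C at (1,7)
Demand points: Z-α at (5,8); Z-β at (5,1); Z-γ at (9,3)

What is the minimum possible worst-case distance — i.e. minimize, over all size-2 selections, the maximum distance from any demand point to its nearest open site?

6

Open {A, B}.
  Farthest demand point is Z-γ at distance 6 (to B); all others are ≤ 6.
With {B, C} the worst case is 6.
With {A, C} the worst case is 7.
No size-2 selection achieves below 6.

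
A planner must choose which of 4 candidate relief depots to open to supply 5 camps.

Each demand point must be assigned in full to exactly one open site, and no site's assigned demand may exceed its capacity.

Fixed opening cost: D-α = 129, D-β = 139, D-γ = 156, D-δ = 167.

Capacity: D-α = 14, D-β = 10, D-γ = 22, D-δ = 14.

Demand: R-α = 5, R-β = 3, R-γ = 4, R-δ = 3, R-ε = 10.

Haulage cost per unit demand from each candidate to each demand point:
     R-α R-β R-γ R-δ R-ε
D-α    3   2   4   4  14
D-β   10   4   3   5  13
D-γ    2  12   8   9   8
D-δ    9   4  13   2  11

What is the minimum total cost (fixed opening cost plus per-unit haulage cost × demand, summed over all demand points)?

409

Open {D-α, D-γ}; cheapest assignment that respects the capacities:
  D-α (cap 14, load 10): R-β, R-γ, R-δ — cost 3×2 + 4×4 + 3×4 = 34
  D-γ (cap 22, load 15): R-α, R-ε — cost 5×2 + 10×8 = 90
  Shipping 124, fixed 285 → total 409.
  Any other capacity-feasible assignment to {D-α, D-γ} ships for at least 124.
Compare {D-β, D-γ}: its best feasible assignment gives total 424.
Compare {D-α, D-δ}: its best feasible assignment gives total 449.
Every other set of open sites that can feasibly serve all demand totals ≥ 424 even under its best assignment. Minimum: 409.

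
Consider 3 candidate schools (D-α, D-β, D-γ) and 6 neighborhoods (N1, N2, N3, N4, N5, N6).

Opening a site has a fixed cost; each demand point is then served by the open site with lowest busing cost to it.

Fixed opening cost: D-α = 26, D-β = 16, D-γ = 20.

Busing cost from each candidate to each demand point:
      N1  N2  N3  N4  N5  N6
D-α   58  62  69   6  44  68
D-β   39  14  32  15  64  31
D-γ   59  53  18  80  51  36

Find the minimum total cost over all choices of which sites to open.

204

Open {D-β, D-γ}: assign each demand point to its cheapest open site.
  N1→D-β 39, N2→D-β 14, N3→D-γ 18, N4→D-β 15, N5→D-γ 51, N6→D-β 31
  busing cost 168, fixed 36 → total 204.
Compare {D-α, D-β}: busing cost 166 + fixed 42 = 208.
Compare {D-β}: busing cost 195 + fixed 16 = 211.
Compare {D-α, D-β, D-γ}: busing cost 152 + fixed 62 = 214.
All other subsets cost ≥ 208. Minimum total cost: 204.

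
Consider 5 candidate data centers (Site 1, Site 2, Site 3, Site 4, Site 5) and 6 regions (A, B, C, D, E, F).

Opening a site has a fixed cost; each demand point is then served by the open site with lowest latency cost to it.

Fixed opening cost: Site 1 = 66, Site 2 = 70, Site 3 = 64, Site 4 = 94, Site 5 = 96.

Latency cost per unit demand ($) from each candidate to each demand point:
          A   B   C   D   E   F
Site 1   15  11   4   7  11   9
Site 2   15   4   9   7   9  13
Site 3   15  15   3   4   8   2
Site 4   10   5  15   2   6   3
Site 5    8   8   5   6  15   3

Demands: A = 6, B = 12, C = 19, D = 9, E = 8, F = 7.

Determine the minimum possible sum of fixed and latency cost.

415

Open {Site 3, Site 4}: assign each demand point to its cheapest open site.
  A→Site 4 6×10=60, B→Site 4 12×5=60, C→Site 3 19×3=57, D→Site 4 9×2=18, E→Site 4 8×6=48, F→Site 3 7×2=14
  latency cost 257, fixed 158 → total 415.
Compare {Site 1, Site 4}: latency cost 283 + fixed 160 = 443.
Compare {Site 2, Site 3}: latency cost 309 + fixed 134 = 443.
Compare {Site 2, Site 3, Site 4}: latency cost 245 + fixed 228 = 473.
All other subsets cost ≥ 443. Minimum total cost: 415.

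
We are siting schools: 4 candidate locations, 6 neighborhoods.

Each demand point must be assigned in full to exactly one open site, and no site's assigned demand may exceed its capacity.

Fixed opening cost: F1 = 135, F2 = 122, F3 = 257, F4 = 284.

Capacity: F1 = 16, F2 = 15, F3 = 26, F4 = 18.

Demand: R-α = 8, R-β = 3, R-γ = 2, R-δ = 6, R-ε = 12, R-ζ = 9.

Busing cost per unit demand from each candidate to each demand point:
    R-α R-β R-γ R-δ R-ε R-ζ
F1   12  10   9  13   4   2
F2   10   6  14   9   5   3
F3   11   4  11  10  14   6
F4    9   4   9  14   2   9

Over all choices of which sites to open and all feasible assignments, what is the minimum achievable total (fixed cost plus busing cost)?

672

Open {F1, F3}; cheapest assignment that respects the capacities:
  F1 (cap 16, load 14): R-γ, R-ε — cost 2×9 + 12×4 = 66
  F3 (cap 26, load 26): R-α, R-β, R-δ, R-ζ — cost 8×11 + 3×4 + 6×10 + 9×6 = 214
  Shipping 280, fixed 392 → total 672.
  Any other capacity-feasible assignment to {F1, F3} ships for at least 280.
Compare {F2, F3}: its best feasible assignment gives total 681.
Compare {F1, F2, F4}: its best feasible assignment gives total 747.
Every other set of open sites that can feasibly serve all demand totals ≥ 681 even under its best assignment. Minimum: 672.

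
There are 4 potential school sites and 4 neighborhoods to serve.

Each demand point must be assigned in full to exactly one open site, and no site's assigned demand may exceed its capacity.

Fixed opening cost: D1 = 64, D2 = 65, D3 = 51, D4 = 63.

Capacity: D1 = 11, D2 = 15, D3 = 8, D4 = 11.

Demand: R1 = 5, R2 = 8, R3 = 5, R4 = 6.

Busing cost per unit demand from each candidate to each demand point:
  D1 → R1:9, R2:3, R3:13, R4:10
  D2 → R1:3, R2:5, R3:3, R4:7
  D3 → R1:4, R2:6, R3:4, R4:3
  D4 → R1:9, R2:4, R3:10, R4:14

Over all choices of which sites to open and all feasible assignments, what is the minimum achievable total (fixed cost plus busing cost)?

Open {D1, D2, D3}; cheapest assignment that respects the capacities:
  D1 (cap 11, load 8): R2 — cost 8×3 = 24
  D2 (cap 15, load 10): R1, R3 — cost 5×3 + 5×3 = 30
  D3 (cap 8, load 6): R4 — cost 6×3 = 18
  Shipping 72, fixed 180 → total 252.
  Any other capacity-feasible assignment to {D1, D2, D3} ships for at least 72.
Compare {D2, D3, D4}: its best feasible assignment gives total 259.
Compare {D1, D2}: its best feasible assignment gives total 289.
Every other set of open sites that can feasibly serve all demand totals ≥ 259 even under its best assignment. Minimum: 252.

252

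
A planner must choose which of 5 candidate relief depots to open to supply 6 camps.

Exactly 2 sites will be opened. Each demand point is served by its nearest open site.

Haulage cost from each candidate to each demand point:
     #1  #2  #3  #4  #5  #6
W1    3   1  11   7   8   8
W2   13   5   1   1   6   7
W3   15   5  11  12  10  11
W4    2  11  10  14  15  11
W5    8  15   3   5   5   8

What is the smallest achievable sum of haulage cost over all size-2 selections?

19

Open {W1, W2}.
  #1→W1 3, #2→W1 1, #3→W2 1, #4→W2 1, #5→W2 6, #6→W2 7  ⇒ total 19.
Compare {W2, W4}: total 22.
Compare {W1, W5}: total 25.
No size-2 selection does better; minimum is 19.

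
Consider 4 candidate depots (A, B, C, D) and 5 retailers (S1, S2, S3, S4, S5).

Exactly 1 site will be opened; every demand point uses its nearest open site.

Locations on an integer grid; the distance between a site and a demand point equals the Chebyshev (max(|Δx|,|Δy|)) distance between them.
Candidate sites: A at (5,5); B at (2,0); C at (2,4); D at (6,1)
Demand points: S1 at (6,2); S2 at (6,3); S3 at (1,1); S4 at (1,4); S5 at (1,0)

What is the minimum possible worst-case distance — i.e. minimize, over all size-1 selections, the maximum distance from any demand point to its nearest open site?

Open {B}.
  Farthest demand point is S1 at distance 4 (to B); all others are ≤ 4.
With {C} the worst case is 4.
With {A} the worst case is 5.
No size-1 selection achieves below 4.

4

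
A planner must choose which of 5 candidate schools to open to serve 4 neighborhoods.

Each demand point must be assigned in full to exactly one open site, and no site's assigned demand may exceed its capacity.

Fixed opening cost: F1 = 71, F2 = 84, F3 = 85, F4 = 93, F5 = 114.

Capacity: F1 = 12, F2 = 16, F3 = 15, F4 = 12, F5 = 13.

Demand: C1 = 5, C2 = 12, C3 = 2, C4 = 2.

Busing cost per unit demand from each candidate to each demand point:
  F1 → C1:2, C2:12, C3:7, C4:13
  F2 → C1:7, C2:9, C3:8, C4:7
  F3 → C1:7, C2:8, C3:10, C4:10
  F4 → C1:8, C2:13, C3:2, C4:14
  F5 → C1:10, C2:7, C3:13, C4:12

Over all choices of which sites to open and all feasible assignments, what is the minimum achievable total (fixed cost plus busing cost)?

Open {F1, F3}; cheapest assignment that respects the capacities:
  F1 (cap 12, load 7): C1, C3 — cost 5×2 + 2×7 = 24
  F3 (cap 15, load 14): C2, C4 — cost 12×8 + 2×10 = 116
  Shipping 140, fixed 156 → total 296.
  Any other capacity-feasible assignment to {F1, F3} ships for at least 140.
Compare {F1, F2}: its best feasible assignment gives total 301.
Compare {F1, F5}: its best feasible assignment gives total 319.
Every other set of open sites that can feasibly serve all demand totals ≥ 301 even under its best assignment. Minimum: 296.

296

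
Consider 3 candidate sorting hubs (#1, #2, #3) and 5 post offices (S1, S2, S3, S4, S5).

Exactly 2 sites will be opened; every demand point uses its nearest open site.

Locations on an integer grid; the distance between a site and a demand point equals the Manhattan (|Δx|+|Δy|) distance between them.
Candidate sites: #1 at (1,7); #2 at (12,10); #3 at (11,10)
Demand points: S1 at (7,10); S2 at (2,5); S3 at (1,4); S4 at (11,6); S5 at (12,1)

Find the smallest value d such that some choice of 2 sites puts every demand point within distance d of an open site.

9

Open {#1, #2}.
  Farthest demand point is S5 at distance 9 (to #2); all others are ≤ 9.
With {#1, #3} the worst case is 10.
With {#2, #3} the worst case is 16.
No size-2 selection achieves below 9.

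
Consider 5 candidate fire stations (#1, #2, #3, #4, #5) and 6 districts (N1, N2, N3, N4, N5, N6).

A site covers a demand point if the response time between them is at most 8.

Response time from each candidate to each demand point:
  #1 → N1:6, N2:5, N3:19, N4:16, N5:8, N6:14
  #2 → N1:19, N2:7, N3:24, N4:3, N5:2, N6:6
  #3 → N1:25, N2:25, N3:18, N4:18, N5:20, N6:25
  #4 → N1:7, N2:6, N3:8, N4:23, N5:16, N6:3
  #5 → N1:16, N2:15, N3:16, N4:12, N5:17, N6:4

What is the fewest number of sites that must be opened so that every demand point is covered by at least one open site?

2

Coverage sets (demand points within 8 of each site):
  #1: {N1, N2, N5}
  #2: {N2, N4, N5, N6}
  #3: {}
  #4: {N1, N2, N3, N6}
  #5: {N6}
No single site covers all 6 demand points.
But {#2, #4} covers everything, so the minimum is 2.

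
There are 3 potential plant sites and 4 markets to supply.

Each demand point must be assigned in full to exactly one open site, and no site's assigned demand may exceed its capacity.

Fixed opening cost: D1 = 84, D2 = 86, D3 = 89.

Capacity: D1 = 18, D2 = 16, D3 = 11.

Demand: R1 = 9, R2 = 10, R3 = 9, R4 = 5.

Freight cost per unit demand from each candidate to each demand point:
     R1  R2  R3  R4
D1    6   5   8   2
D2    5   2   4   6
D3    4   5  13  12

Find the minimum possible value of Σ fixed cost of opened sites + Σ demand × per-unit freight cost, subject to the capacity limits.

346

Open {D1, D2}; cheapest assignment that respects the capacities:
  D1 (cap 18, load 18): R1, R3 — cost 9×6 + 9×8 = 126
  D2 (cap 16, load 15): R2, R4 — cost 10×2 + 5×6 = 50
  Shipping 176, fixed 170 → total 346.
  Any other capacity-feasible assignment to {D1, D2} ships for at least 176.
Compare {D1, D2, D3}: its best feasible assignment gives total 391.
Every other set of open sites that can feasibly serve all demand totals ≥ 391 even under its best assignment. Minimum: 346.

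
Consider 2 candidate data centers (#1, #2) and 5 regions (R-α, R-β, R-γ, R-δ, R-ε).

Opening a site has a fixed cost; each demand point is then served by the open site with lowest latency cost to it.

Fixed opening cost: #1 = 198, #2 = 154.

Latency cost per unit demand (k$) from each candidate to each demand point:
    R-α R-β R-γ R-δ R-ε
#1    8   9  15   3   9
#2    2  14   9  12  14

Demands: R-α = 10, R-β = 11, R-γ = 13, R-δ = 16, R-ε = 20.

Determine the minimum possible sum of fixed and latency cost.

800

Open {#1}: assign each demand point to its cheapest open site.
  R-α→#1 10×8=80, R-β→#1 11×9=99, R-γ→#1 13×15=195, R-δ→#1 16×3=48, R-ε→#1 20×9=180
  latency cost 602, fixed 198 → total 800.
Compare {#1, #2}: latency cost 464 + fixed 352 = 816.
Compare {#2}: latency cost 763 + fixed 154 = 917.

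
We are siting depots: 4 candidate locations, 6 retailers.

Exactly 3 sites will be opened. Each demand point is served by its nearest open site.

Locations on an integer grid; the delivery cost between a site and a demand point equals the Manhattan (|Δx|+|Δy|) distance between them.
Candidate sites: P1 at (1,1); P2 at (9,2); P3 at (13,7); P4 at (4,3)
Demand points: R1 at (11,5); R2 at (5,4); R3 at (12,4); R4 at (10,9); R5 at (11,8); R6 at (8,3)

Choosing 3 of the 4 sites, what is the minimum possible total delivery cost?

20

Open {P2, P3, P4}.
  R1→P3 4, R2→P4 2, R3→P3 4, R4→P3 5, R5→P3 3, R6→P2 2  ⇒ total 20.
Compare {P1, P3, P4}: total 22.
Compare {P1, P2, P3}: total 24.
No size-3 selection does better; minimum is 20.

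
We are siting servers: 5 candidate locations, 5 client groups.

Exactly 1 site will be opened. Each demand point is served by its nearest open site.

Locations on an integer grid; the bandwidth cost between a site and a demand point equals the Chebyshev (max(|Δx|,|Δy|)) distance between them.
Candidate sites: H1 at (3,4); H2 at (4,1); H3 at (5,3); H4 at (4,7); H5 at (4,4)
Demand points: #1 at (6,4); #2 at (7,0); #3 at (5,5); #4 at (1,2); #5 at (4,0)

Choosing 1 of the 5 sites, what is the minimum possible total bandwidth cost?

Open {H3}.
  #1→H3 1, #2→H3 3, #3→H3 2, #4→H3 4, #5→H3 3  ⇒ total 13.
Compare {H2}: total 14.
Compare {H5}: total 14.
No size-1 selection does better; minimum is 13.

13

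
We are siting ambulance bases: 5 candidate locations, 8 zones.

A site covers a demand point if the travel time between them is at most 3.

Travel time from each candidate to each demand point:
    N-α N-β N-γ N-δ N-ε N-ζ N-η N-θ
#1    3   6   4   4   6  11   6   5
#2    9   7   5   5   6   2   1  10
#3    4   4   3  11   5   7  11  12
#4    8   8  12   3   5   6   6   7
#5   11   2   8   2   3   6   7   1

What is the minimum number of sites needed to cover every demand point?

Coverage sets (demand points within 3 of each site):
  #1: {N-α}
  #2: {N-ζ, N-η}
  #3: {N-γ}
  #4: {N-δ}
  #5: {N-β, N-δ, N-ε, N-θ}
No 3 sites suffice: every size-3 union leaves at least one demand point uncovered.
But {#1, #2, #3, #5} covers everything, so the minimum is 4.

4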